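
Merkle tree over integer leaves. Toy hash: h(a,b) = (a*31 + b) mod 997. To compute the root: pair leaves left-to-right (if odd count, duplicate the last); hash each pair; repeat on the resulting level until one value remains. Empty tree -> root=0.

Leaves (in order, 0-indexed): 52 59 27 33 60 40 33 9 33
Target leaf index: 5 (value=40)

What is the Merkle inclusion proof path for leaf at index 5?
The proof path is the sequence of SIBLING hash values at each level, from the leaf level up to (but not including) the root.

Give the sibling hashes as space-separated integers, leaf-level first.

Answer: 60 35 827 596

Derivation:
L0 (leaves): [52, 59, 27, 33, 60, 40, 33, 9, 33], target index=5
L1: h(52,59)=(52*31+59)%997=674 [pair 0] h(27,33)=(27*31+33)%997=870 [pair 1] h(60,40)=(60*31+40)%997=903 [pair 2] h(33,9)=(33*31+9)%997=35 [pair 3] h(33,33)=(33*31+33)%997=59 [pair 4] -> [674, 870, 903, 35, 59]
  Sibling for proof at L0: 60
L2: h(674,870)=(674*31+870)%997=827 [pair 0] h(903,35)=(903*31+35)%997=112 [pair 1] h(59,59)=(59*31+59)%997=891 [pair 2] -> [827, 112, 891]
  Sibling for proof at L1: 35
L3: h(827,112)=(827*31+112)%997=824 [pair 0] h(891,891)=(891*31+891)%997=596 [pair 1] -> [824, 596]
  Sibling for proof at L2: 827
L4: h(824,596)=(824*31+596)%997=218 [pair 0] -> [218]
  Sibling for proof at L3: 596
Root: 218
Proof path (sibling hashes from leaf to root): [60, 35, 827, 596]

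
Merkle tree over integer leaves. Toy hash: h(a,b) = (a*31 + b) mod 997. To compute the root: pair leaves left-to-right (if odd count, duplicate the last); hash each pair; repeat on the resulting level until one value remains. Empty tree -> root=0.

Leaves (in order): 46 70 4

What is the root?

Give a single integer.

L0: [46, 70, 4]
L1: h(46,70)=(46*31+70)%997=499 h(4,4)=(4*31+4)%997=128 -> [499, 128]
L2: h(499,128)=(499*31+128)%997=642 -> [642]

Answer: 642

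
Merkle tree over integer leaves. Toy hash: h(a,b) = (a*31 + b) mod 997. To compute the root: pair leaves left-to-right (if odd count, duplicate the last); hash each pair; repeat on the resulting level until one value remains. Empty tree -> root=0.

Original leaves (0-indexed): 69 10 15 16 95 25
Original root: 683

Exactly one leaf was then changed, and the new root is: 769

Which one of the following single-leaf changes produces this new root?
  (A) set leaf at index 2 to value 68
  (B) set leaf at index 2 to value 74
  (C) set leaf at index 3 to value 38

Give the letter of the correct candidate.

Original leaves: [69, 10, 15, 16, 95, 25]
Target new root: 769
Try each candidate change and compute the resulting root:
Candidate A: set leaf[2] = 68 -> leaves = [69, 10, 68, 16, 95, 25]
  L0: [69, 10, 68, 16, 95, 25]
  L1: h(69,10)=(69*31+10)%997=155 h(68,16)=(68*31+16)%997=130 h(95,25)=(95*31+25)%997=976 -> [155, 130, 976]
  L2: h(155,130)=(155*31+130)%997=947 h(976,976)=(976*31+976)%997=325 -> [947, 325]
  L3: h(947,325)=(947*31+325)%997=769 -> [769]
  root = 769 == target 769  ** MATCH **
Candidate B: set leaf[2] = 74 -> leaves = [69, 10, 74, 16, 95, 25]
  L0: [69, 10, 74, 16, 95, 25]
  L1: h(69,10)=(69*31+10)%997=155 h(74,16)=(74*31+16)%997=316 h(95,25)=(95*31+25)%997=976 -> [155, 316, 976]
  L2: h(155,316)=(155*31+316)%997=136 h(976,976)=(976*31+976)%997=325 -> [136, 325]
  L3: h(136,325)=(136*31+325)%997=553 -> [553]
  root = 553 != target 769
Candidate C: set leaf[3] = 38 -> leaves = [69, 10, 15, 38, 95, 25]
  L0: [69, 10, 15, 38, 95, 25]
  L1: h(69,10)=(69*31+10)%997=155 h(15,38)=(15*31+38)%997=503 h(95,25)=(95*31+25)%997=976 -> [155, 503, 976]
  L2: h(155,503)=(155*31+503)%997=323 h(976,976)=(976*31+976)%997=325 -> [323, 325]
  L3: h(323,325)=(323*31+325)%997=368 -> [368]
  root = 368 != target 769
Candidate A produces the target root.

Answer: A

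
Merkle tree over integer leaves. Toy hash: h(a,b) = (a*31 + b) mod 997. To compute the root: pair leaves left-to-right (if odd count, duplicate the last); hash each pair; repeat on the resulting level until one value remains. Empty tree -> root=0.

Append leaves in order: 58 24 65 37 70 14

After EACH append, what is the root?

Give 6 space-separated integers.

After append 58 (leaves=[58]):
  L0: [58]
  root=58
After append 24 (leaves=[58, 24]):
  L0: [58, 24]
  L1: h(58,24)=(58*31+24)%997=825 -> [825]
  root=825
After append 65 (leaves=[58, 24, 65]):
  L0: [58, 24, 65]
  L1: h(58,24)=(58*31+24)%997=825 h(65,65)=(65*31+65)%997=86 -> [825, 86]
  L2: h(825,86)=(825*31+86)%997=736 -> [736]
  root=736
After append 37 (leaves=[58, 24, 65, 37]):
  L0: [58, 24, 65, 37]
  L1: h(58,24)=(58*31+24)%997=825 h(65,37)=(65*31+37)%997=58 -> [825, 58]
  L2: h(825,58)=(825*31+58)%997=708 -> [708]
  root=708
After append 70 (leaves=[58, 24, 65, 37, 70]):
  L0: [58, 24, 65, 37, 70]
  L1: h(58,24)=(58*31+24)%997=825 h(65,37)=(65*31+37)%997=58 h(70,70)=(70*31+70)%997=246 -> [825, 58, 246]
  L2: h(825,58)=(825*31+58)%997=708 h(246,246)=(246*31+246)%997=893 -> [708, 893]
  L3: h(708,893)=(708*31+893)%997=907 -> [907]
  root=907
After append 14 (leaves=[58, 24, 65, 37, 70, 14]):
  L0: [58, 24, 65, 37, 70, 14]
  L1: h(58,24)=(58*31+24)%997=825 h(65,37)=(65*31+37)%997=58 h(70,14)=(70*31+14)%997=190 -> [825, 58, 190]
  L2: h(825,58)=(825*31+58)%997=708 h(190,190)=(190*31+190)%997=98 -> [708, 98]
  L3: h(708,98)=(708*31+98)%997=112 -> [112]
  root=112

Answer: 58 825 736 708 907 112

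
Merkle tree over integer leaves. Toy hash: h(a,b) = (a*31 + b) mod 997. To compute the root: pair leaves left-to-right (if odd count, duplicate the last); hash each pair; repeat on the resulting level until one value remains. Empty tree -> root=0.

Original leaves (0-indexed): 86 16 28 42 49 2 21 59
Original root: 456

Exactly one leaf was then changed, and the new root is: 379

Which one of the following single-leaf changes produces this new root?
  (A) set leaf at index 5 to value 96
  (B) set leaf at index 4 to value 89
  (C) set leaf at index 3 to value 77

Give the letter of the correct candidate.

Original leaves: [86, 16, 28, 42, 49, 2, 21, 59]
Target new root: 379
Try each candidate change and compute the resulting root:
Candidate A: set leaf[5] = 96 -> leaves = [86, 16, 28, 42, 49, 96, 21, 59]
  L0: [86, 16, 28, 42, 49, 96, 21, 59]
  L1: h(86,16)=(86*31+16)%997=688 h(28,42)=(28*31+42)%997=910 h(49,96)=(49*31+96)%997=618 h(21,59)=(21*31+59)%997=710 -> [688, 910, 618, 710]
  L2: h(688,910)=(688*31+910)%997=304 h(618,710)=(618*31+710)%997=925 -> [304, 925]
  L3: h(304,925)=(304*31+925)%997=379 -> [379]
  root = 379 == target 379  ** MATCH **
Candidate B: set leaf[4] = 89 -> leaves = [86, 16, 28, 42, 89, 2, 21, 59]
  L0: [86, 16, 28, 42, 89, 2, 21, 59]
  L1: h(86,16)=(86*31+16)%997=688 h(28,42)=(28*31+42)%997=910 h(89,2)=(89*31+2)%997=767 h(21,59)=(21*31+59)%997=710 -> [688, 910, 767, 710]
  L2: h(688,910)=(688*31+910)%997=304 h(767,710)=(767*31+710)%997=559 -> [304, 559]
  L3: h(304,559)=(304*31+559)%997=13 -> [13]
  root = 13 != target 379
Candidate C: set leaf[3] = 77 -> leaves = [86, 16, 28, 77, 49, 2, 21, 59]
  L0: [86, 16, 28, 77, 49, 2, 21, 59]
  L1: h(86,16)=(86*31+16)%997=688 h(28,77)=(28*31+77)%997=945 h(49,2)=(49*31+2)%997=524 h(21,59)=(21*31+59)%997=710 -> [688, 945, 524, 710]
  L2: h(688,945)=(688*31+945)%997=339 h(524,710)=(524*31+710)%997=5 -> [339, 5]
  L3: h(339,5)=(339*31+5)%997=544 -> [544]
  root = 544 != target 379
Candidate A produces the target root.

Answer: A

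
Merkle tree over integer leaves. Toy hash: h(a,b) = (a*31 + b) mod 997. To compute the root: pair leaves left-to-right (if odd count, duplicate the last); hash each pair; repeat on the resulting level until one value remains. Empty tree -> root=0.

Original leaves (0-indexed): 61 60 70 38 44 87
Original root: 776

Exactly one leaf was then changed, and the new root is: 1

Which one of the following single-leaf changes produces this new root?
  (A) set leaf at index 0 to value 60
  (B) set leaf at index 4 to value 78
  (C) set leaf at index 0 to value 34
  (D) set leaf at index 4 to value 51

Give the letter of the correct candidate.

Original leaves: [61, 60, 70, 38, 44, 87]
Target new root: 1
Try each candidate change and compute the resulting root:
Candidate A: set leaf[0] = 60 -> leaves = [60, 60, 70, 38, 44, 87]
  L0: [60, 60, 70, 38, 44, 87]
  L1: h(60,60)=(60*31+60)%997=923 h(70,38)=(70*31+38)%997=214 h(44,87)=(44*31+87)%997=454 -> [923, 214, 454]
  L2: h(923,214)=(923*31+214)%997=911 h(454,454)=(454*31+454)%997=570 -> [911, 570]
  L3: h(911,570)=(911*31+570)%997=895 -> [895]
  root = 895 != target 1
Candidate B: set leaf[4] = 78 -> leaves = [61, 60, 70, 38, 78, 87]
  L0: [61, 60, 70, 38, 78, 87]
  L1: h(61,60)=(61*31+60)%997=954 h(70,38)=(70*31+38)%997=214 h(78,87)=(78*31+87)%997=511 -> [954, 214, 511]
  L2: h(954,214)=(954*31+214)%997=875 h(511,511)=(511*31+511)%997=400 -> [875, 400]
  L3: h(875,400)=(875*31+400)%997=606 -> [606]
  root = 606 != target 1
Candidate C: set leaf[0] = 34 -> leaves = [34, 60, 70, 38, 44, 87]
  L0: [34, 60, 70, 38, 44, 87]
  L1: h(34,60)=(34*31+60)%997=117 h(70,38)=(70*31+38)%997=214 h(44,87)=(44*31+87)%997=454 -> [117, 214, 454]
  L2: h(117,214)=(117*31+214)%997=850 h(454,454)=(454*31+454)%997=570 -> [850, 570]
  L3: h(850,570)=(850*31+570)%997=1 -> [1]
  root = 1 == target 1  ** MATCH **
Candidate D: set leaf[4] = 51 -> leaves = [61, 60, 70, 38, 51, 87]
  L0: [61, 60, 70, 38, 51, 87]
  L1: h(61,60)=(61*31+60)%997=954 h(70,38)=(70*31+38)%997=214 h(51,87)=(51*31+87)%997=671 -> [954, 214, 671]
  L2: h(954,214)=(954*31+214)%997=875 h(671,671)=(671*31+671)%997=535 -> [875, 535]
  L3: h(875,535)=(875*31+535)%997=741 -> [741]
  root = 741 != target 1
Candidate C produces the target root.

Answer: C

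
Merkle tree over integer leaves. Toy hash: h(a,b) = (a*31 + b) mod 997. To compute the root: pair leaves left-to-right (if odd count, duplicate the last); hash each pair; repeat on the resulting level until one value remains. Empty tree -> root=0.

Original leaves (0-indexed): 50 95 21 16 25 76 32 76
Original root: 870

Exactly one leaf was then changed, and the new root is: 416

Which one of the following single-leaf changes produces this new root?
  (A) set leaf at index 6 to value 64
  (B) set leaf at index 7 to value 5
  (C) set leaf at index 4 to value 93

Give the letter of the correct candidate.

Original leaves: [50, 95, 21, 16, 25, 76, 32, 76]
Target new root: 416
Try each candidate change and compute the resulting root:
Candidate A: set leaf[6] = 64 -> leaves = [50, 95, 21, 16, 25, 76, 64, 76]
  L0: [50, 95, 21, 16, 25, 76, 64, 76]
  L1: h(50,95)=(50*31+95)%997=648 h(21,16)=(21*31+16)%997=667 h(25,76)=(25*31+76)%997=851 h(64,76)=(64*31+76)%997=66 -> [648, 667, 851, 66]
  L2: h(648,667)=(648*31+667)%997=815 h(851,66)=(851*31+66)%997=525 -> [815, 525]
  L3: h(815,525)=(815*31+525)%997=865 -> [865]
  root = 865 != target 416
Candidate B: set leaf[7] = 5 -> leaves = [50, 95, 21, 16, 25, 76, 32, 5]
  L0: [50, 95, 21, 16, 25, 76, 32, 5]
  L1: h(50,95)=(50*31+95)%997=648 h(21,16)=(21*31+16)%997=667 h(25,76)=(25*31+76)%997=851 h(32,5)=(32*31+5)%997=0 -> [648, 667, 851, 0]
  L2: h(648,667)=(648*31+667)%997=815 h(851,0)=(851*31+0)%997=459 -> [815, 459]
  L3: h(815,459)=(815*31+459)%997=799 -> [799]
  root = 799 != target 416
Candidate C: set leaf[4] = 93 -> leaves = [50, 95, 21, 16, 93, 76, 32, 76]
  L0: [50, 95, 21, 16, 93, 76, 32, 76]
  L1: h(50,95)=(50*31+95)%997=648 h(21,16)=(21*31+16)%997=667 h(93,76)=(93*31+76)%997=965 h(32,76)=(32*31+76)%997=71 -> [648, 667, 965, 71]
  L2: h(648,667)=(648*31+667)%997=815 h(965,71)=(965*31+71)%997=76 -> [815, 76]
  L3: h(815,76)=(815*31+76)%997=416 -> [416]
  root = 416 == target 416  ** MATCH **
Candidate C produces the target root.

Answer: C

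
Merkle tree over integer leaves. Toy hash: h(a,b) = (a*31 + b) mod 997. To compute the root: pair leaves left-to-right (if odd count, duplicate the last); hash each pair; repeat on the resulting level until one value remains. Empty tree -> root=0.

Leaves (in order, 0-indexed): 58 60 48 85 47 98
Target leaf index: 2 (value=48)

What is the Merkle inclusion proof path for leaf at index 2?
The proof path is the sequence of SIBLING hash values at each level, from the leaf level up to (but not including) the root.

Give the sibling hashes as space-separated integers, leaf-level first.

Answer: 85 861 907

Derivation:
L0 (leaves): [58, 60, 48, 85, 47, 98], target index=2
L1: h(58,60)=(58*31+60)%997=861 [pair 0] h(48,85)=(48*31+85)%997=576 [pair 1] h(47,98)=(47*31+98)%997=558 [pair 2] -> [861, 576, 558]
  Sibling for proof at L0: 85
L2: h(861,576)=(861*31+576)%997=348 [pair 0] h(558,558)=(558*31+558)%997=907 [pair 1] -> [348, 907]
  Sibling for proof at L1: 861
L3: h(348,907)=(348*31+907)%997=728 [pair 0] -> [728]
  Sibling for proof at L2: 907
Root: 728
Proof path (sibling hashes from leaf to root): [85, 861, 907]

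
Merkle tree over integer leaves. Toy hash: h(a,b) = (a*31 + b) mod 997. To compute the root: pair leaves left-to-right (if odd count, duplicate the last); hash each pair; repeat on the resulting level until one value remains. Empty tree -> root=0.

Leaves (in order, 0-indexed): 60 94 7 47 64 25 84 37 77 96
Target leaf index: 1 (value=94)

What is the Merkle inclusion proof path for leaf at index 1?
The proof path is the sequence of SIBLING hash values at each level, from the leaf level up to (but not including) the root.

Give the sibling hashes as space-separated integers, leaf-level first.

Answer: 60 264 115 242

Derivation:
L0 (leaves): [60, 94, 7, 47, 64, 25, 84, 37, 77, 96], target index=1
L1: h(60,94)=(60*31+94)%997=957 [pair 0] h(7,47)=(7*31+47)%997=264 [pair 1] h(64,25)=(64*31+25)%997=15 [pair 2] h(84,37)=(84*31+37)%997=647 [pair 3] h(77,96)=(77*31+96)%997=489 [pair 4] -> [957, 264, 15, 647, 489]
  Sibling for proof at L0: 60
L2: h(957,264)=(957*31+264)%997=21 [pair 0] h(15,647)=(15*31+647)%997=115 [pair 1] h(489,489)=(489*31+489)%997=693 [pair 2] -> [21, 115, 693]
  Sibling for proof at L1: 264
L3: h(21,115)=(21*31+115)%997=766 [pair 0] h(693,693)=(693*31+693)%997=242 [pair 1] -> [766, 242]
  Sibling for proof at L2: 115
L4: h(766,242)=(766*31+242)%997=60 [pair 0] -> [60]
  Sibling for proof at L3: 242
Root: 60
Proof path (sibling hashes from leaf to root): [60, 264, 115, 242]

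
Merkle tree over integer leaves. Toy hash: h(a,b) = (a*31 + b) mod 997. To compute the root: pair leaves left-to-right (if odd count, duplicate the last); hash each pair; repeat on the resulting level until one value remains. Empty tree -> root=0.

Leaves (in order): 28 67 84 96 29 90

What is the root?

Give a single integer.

L0: [28, 67, 84, 96, 29, 90]
L1: h(28,67)=(28*31+67)%997=935 h(84,96)=(84*31+96)%997=706 h(29,90)=(29*31+90)%997=989 -> [935, 706, 989]
L2: h(935,706)=(935*31+706)%997=778 h(989,989)=(989*31+989)%997=741 -> [778, 741]
L3: h(778,741)=(778*31+741)%997=931 -> [931]

Answer: 931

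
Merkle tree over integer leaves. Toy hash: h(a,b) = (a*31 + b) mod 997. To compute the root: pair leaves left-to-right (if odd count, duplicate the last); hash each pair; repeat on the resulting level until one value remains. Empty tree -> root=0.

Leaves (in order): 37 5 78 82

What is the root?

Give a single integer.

Answer: 326

Derivation:
L0: [37, 5, 78, 82]
L1: h(37,5)=(37*31+5)%997=155 h(78,82)=(78*31+82)%997=506 -> [155, 506]
L2: h(155,506)=(155*31+506)%997=326 -> [326]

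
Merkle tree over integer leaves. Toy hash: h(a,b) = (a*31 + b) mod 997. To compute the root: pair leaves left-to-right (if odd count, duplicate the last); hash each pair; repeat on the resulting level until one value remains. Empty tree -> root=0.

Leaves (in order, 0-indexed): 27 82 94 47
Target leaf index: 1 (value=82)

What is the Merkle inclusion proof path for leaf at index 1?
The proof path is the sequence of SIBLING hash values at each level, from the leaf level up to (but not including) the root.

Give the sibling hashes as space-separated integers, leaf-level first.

Answer: 27 967

Derivation:
L0 (leaves): [27, 82, 94, 47], target index=1
L1: h(27,82)=(27*31+82)%997=919 [pair 0] h(94,47)=(94*31+47)%997=967 [pair 1] -> [919, 967]
  Sibling for proof at L0: 27
L2: h(919,967)=(919*31+967)%997=543 [pair 0] -> [543]
  Sibling for proof at L1: 967
Root: 543
Proof path (sibling hashes from leaf to root): [27, 967]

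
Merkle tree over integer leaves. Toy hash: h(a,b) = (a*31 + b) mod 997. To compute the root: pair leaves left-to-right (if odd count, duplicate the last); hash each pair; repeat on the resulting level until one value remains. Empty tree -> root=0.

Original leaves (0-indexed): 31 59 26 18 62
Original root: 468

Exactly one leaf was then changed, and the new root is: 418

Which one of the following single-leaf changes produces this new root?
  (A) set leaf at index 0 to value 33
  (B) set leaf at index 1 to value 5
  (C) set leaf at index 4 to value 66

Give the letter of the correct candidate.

Answer: B

Derivation:
Original leaves: [31, 59, 26, 18, 62]
Target new root: 418
Try each candidate change and compute the resulting root:
Candidate A: set leaf[0] = 33 -> leaves = [33, 59, 26, 18, 62]
  L0: [33, 59, 26, 18, 62]
  L1: h(33,59)=(33*31+59)%997=85 h(26,18)=(26*31+18)%997=824 h(62,62)=(62*31+62)%997=987 -> [85, 824, 987]
  L2: h(85,824)=(85*31+824)%997=468 h(987,987)=(987*31+987)%997=677 -> [468, 677]
  L3: h(468,677)=(468*31+677)%997=230 -> [230]
  root = 230 != target 418
Candidate B: set leaf[1] = 5 -> leaves = [31, 5, 26, 18, 62]
  L0: [31, 5, 26, 18, 62]
  L1: h(31,5)=(31*31+5)%997=966 h(26,18)=(26*31+18)%997=824 h(62,62)=(62*31+62)%997=987 -> [966, 824, 987]
  L2: h(966,824)=(966*31+824)%997=860 h(987,987)=(987*31+987)%997=677 -> [860, 677]
  L3: h(860,677)=(860*31+677)%997=418 -> [418]
  root = 418 == target 418  ** MATCH **
Candidate C: set leaf[4] = 66 -> leaves = [31, 59, 26, 18, 66]
  L0: [31, 59, 26, 18, 66]
  L1: h(31,59)=(31*31+59)%997=23 h(26,18)=(26*31+18)%997=824 h(66,66)=(66*31+66)%997=118 -> [23, 824, 118]
  L2: h(23,824)=(23*31+824)%997=540 h(118,118)=(118*31+118)%997=785 -> [540, 785]
  L3: h(540,785)=(540*31+785)%997=576 -> [576]
  root = 576 != target 418
Candidate B produces the target root.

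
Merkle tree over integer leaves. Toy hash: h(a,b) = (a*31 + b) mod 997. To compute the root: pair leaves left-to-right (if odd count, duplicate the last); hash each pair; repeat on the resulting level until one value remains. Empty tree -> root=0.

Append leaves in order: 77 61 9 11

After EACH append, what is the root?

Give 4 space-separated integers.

Answer: 77 454 404 406

Derivation:
After append 77 (leaves=[77]):
  L0: [77]
  root=77
After append 61 (leaves=[77, 61]):
  L0: [77, 61]
  L1: h(77,61)=(77*31+61)%997=454 -> [454]
  root=454
After append 9 (leaves=[77, 61, 9]):
  L0: [77, 61, 9]
  L1: h(77,61)=(77*31+61)%997=454 h(9,9)=(9*31+9)%997=288 -> [454, 288]
  L2: h(454,288)=(454*31+288)%997=404 -> [404]
  root=404
After append 11 (leaves=[77, 61, 9, 11]):
  L0: [77, 61, 9, 11]
  L1: h(77,61)=(77*31+61)%997=454 h(9,11)=(9*31+11)%997=290 -> [454, 290]
  L2: h(454,290)=(454*31+290)%997=406 -> [406]
  root=406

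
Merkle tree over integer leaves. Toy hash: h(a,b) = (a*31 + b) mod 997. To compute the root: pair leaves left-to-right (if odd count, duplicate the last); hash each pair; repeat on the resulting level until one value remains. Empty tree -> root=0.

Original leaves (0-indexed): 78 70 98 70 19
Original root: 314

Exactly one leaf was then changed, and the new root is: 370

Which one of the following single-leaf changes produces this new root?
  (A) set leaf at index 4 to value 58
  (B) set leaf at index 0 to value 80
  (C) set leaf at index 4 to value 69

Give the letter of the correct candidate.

Answer: A

Derivation:
Original leaves: [78, 70, 98, 70, 19]
Target new root: 370
Try each candidate change and compute the resulting root:
Candidate A: set leaf[4] = 58 -> leaves = [78, 70, 98, 70, 58]
  L0: [78, 70, 98, 70, 58]
  L1: h(78,70)=(78*31+70)%997=494 h(98,70)=(98*31+70)%997=117 h(58,58)=(58*31+58)%997=859 -> [494, 117, 859]
  L2: h(494,117)=(494*31+117)%997=476 h(859,859)=(859*31+859)%997=569 -> [476, 569]
  L3: h(476,569)=(476*31+569)%997=370 -> [370]
  root = 370 == target 370  ** MATCH **
Candidate B: set leaf[0] = 80 -> leaves = [80, 70, 98, 70, 19]
  L0: [80, 70, 98, 70, 19]
  L1: h(80,70)=(80*31+70)%997=556 h(98,70)=(98*31+70)%997=117 h(19,19)=(19*31+19)%997=608 -> [556, 117, 608]
  L2: h(556,117)=(556*31+117)%997=404 h(608,608)=(608*31+608)%997=513 -> [404, 513]
  L3: h(404,513)=(404*31+513)%997=76 -> [76]
  root = 76 != target 370
Candidate C: set leaf[4] = 69 -> leaves = [78, 70, 98, 70, 69]
  L0: [78, 70, 98, 70, 69]
  L1: h(78,70)=(78*31+70)%997=494 h(98,70)=(98*31+70)%997=117 h(69,69)=(69*31+69)%997=214 -> [494, 117, 214]
  L2: h(494,117)=(494*31+117)%997=476 h(214,214)=(214*31+214)%997=866 -> [476, 866]
  L3: h(476,866)=(476*31+866)%997=667 -> [667]
  root = 667 != target 370
Candidate A produces the target root.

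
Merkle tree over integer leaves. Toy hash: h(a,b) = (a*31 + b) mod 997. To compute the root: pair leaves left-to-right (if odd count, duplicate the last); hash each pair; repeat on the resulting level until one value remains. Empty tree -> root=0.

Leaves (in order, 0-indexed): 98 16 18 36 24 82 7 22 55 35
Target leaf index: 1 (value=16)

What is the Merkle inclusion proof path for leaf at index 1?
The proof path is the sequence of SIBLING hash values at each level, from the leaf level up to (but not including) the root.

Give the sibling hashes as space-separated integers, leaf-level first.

Answer: 98 594 920 121

Derivation:
L0 (leaves): [98, 16, 18, 36, 24, 82, 7, 22, 55, 35], target index=1
L1: h(98,16)=(98*31+16)%997=63 [pair 0] h(18,36)=(18*31+36)%997=594 [pair 1] h(24,82)=(24*31+82)%997=826 [pair 2] h(7,22)=(7*31+22)%997=239 [pair 3] h(55,35)=(55*31+35)%997=743 [pair 4] -> [63, 594, 826, 239, 743]
  Sibling for proof at L0: 98
L2: h(63,594)=(63*31+594)%997=553 [pair 0] h(826,239)=(826*31+239)%997=920 [pair 1] h(743,743)=(743*31+743)%997=845 [pair 2] -> [553, 920, 845]
  Sibling for proof at L1: 594
L3: h(553,920)=(553*31+920)%997=117 [pair 0] h(845,845)=(845*31+845)%997=121 [pair 1] -> [117, 121]
  Sibling for proof at L2: 920
L4: h(117,121)=(117*31+121)%997=757 [pair 0] -> [757]
  Sibling for proof at L3: 121
Root: 757
Proof path (sibling hashes from leaf to root): [98, 594, 920, 121]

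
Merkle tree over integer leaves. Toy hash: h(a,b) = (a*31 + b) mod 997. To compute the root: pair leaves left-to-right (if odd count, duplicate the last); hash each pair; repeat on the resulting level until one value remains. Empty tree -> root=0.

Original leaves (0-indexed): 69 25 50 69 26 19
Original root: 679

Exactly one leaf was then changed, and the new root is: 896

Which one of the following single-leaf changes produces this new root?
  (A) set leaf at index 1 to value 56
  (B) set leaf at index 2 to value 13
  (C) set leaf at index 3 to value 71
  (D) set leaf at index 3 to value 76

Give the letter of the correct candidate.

Answer: D

Derivation:
Original leaves: [69, 25, 50, 69, 26, 19]
Target new root: 896
Try each candidate change and compute the resulting root:
Candidate A: set leaf[1] = 56 -> leaves = [69, 56, 50, 69, 26, 19]
  L0: [69, 56, 50, 69, 26, 19]
  L1: h(69,56)=(69*31+56)%997=201 h(50,69)=(50*31+69)%997=622 h(26,19)=(26*31+19)%997=825 -> [201, 622, 825]
  L2: h(201,622)=(201*31+622)%997=871 h(825,825)=(825*31+825)%997=478 -> [871, 478]
  L3: h(871,478)=(871*31+478)%997=560 -> [560]
  root = 560 != target 896
Candidate B: set leaf[2] = 13 -> leaves = [69, 25, 13, 69, 26, 19]
  L0: [69, 25, 13, 69, 26, 19]
  L1: h(69,25)=(69*31+25)%997=170 h(13,69)=(13*31+69)%997=472 h(26,19)=(26*31+19)%997=825 -> [170, 472, 825]
  L2: h(170,472)=(170*31+472)%997=757 h(825,825)=(825*31+825)%997=478 -> [757, 478]
  L3: h(757,478)=(757*31+478)%997=17 -> [17]
  root = 17 != target 896
Candidate C: set leaf[3] = 71 -> leaves = [69, 25, 50, 71, 26, 19]
  L0: [69, 25, 50, 71, 26, 19]
  L1: h(69,25)=(69*31+25)%997=170 h(50,71)=(50*31+71)%997=624 h(26,19)=(26*31+19)%997=825 -> [170, 624, 825]
  L2: h(170,624)=(170*31+624)%997=909 h(825,825)=(825*31+825)%997=478 -> [909, 478]
  L3: h(909,478)=(909*31+478)%997=741 -> [741]
  root = 741 != target 896
Candidate D: set leaf[3] = 76 -> leaves = [69, 25, 50, 76, 26, 19]
  L0: [69, 25, 50, 76, 26, 19]
  L1: h(69,25)=(69*31+25)%997=170 h(50,76)=(50*31+76)%997=629 h(26,19)=(26*31+19)%997=825 -> [170, 629, 825]
  L2: h(170,629)=(170*31+629)%997=914 h(825,825)=(825*31+825)%997=478 -> [914, 478]
  L3: h(914,478)=(914*31+478)%997=896 -> [896]
  root = 896 == target 896  ** MATCH **
Candidate D produces the target root.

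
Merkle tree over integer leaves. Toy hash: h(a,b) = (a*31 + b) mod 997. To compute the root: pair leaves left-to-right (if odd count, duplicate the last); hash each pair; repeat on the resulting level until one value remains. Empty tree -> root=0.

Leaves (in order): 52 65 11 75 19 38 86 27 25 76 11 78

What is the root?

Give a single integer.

Answer: 90

Derivation:
L0: [52, 65, 11, 75, 19, 38, 86, 27, 25, 76, 11, 78]
L1: h(52,65)=(52*31+65)%997=680 h(11,75)=(11*31+75)%997=416 h(19,38)=(19*31+38)%997=627 h(86,27)=(86*31+27)%997=699 h(25,76)=(25*31+76)%997=851 h(11,78)=(11*31+78)%997=419 -> [680, 416, 627, 699, 851, 419]
L2: h(680,416)=(680*31+416)%997=559 h(627,699)=(627*31+699)%997=196 h(851,419)=(851*31+419)%997=878 -> [559, 196, 878]
L3: h(559,196)=(559*31+196)%997=576 h(878,878)=(878*31+878)%997=180 -> [576, 180]
L4: h(576,180)=(576*31+180)%997=90 -> [90]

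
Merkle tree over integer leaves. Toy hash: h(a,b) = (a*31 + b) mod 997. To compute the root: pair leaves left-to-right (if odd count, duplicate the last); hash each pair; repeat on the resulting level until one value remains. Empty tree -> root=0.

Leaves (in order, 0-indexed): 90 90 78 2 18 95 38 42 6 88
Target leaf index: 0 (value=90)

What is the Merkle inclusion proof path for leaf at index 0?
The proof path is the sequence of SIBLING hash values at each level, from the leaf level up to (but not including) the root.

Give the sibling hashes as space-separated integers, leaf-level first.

L0 (leaves): [90, 90, 78, 2, 18, 95, 38, 42, 6, 88], target index=0
L1: h(90,90)=(90*31+90)%997=886 [pair 0] h(78,2)=(78*31+2)%997=426 [pair 1] h(18,95)=(18*31+95)%997=653 [pair 2] h(38,42)=(38*31+42)%997=223 [pair 3] h(6,88)=(6*31+88)%997=274 [pair 4] -> [886, 426, 653, 223, 274]
  Sibling for proof at L0: 90
L2: h(886,426)=(886*31+426)%997=973 [pair 0] h(653,223)=(653*31+223)%997=526 [pair 1] h(274,274)=(274*31+274)%997=792 [pair 2] -> [973, 526, 792]
  Sibling for proof at L1: 426
L3: h(973,526)=(973*31+526)%997=779 [pair 0] h(792,792)=(792*31+792)%997=419 [pair 1] -> [779, 419]
  Sibling for proof at L2: 526
L4: h(779,419)=(779*31+419)%997=640 [pair 0] -> [640]
  Sibling for proof at L3: 419
Root: 640
Proof path (sibling hashes from leaf to root): [90, 426, 526, 419]

Answer: 90 426 526 419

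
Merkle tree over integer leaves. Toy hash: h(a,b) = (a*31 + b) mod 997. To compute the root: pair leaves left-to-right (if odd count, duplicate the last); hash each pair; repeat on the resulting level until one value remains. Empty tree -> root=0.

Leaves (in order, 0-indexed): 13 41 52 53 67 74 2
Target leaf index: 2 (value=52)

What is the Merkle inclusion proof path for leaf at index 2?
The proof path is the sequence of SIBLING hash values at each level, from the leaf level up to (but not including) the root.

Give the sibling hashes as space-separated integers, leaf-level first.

Answer: 53 444 943

Derivation:
L0 (leaves): [13, 41, 52, 53, 67, 74, 2], target index=2
L1: h(13,41)=(13*31+41)%997=444 [pair 0] h(52,53)=(52*31+53)%997=668 [pair 1] h(67,74)=(67*31+74)%997=157 [pair 2] h(2,2)=(2*31+2)%997=64 [pair 3] -> [444, 668, 157, 64]
  Sibling for proof at L0: 53
L2: h(444,668)=(444*31+668)%997=474 [pair 0] h(157,64)=(157*31+64)%997=943 [pair 1] -> [474, 943]
  Sibling for proof at L1: 444
L3: h(474,943)=(474*31+943)%997=682 [pair 0] -> [682]
  Sibling for proof at L2: 943
Root: 682
Proof path (sibling hashes from leaf to root): [53, 444, 943]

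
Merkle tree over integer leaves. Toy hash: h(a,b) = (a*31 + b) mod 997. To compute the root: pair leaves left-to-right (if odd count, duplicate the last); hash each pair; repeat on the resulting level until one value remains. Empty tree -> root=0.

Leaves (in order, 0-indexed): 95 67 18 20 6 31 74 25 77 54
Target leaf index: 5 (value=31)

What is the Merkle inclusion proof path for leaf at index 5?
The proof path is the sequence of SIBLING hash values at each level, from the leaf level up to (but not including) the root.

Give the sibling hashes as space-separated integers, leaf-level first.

L0 (leaves): [95, 67, 18, 20, 6, 31, 74, 25, 77, 54], target index=5
L1: h(95,67)=(95*31+67)%997=21 [pair 0] h(18,20)=(18*31+20)%997=578 [pair 1] h(6,31)=(6*31+31)%997=217 [pair 2] h(74,25)=(74*31+25)%997=325 [pair 3] h(77,54)=(77*31+54)%997=447 [pair 4] -> [21, 578, 217, 325, 447]
  Sibling for proof at L0: 6
L2: h(21,578)=(21*31+578)%997=232 [pair 0] h(217,325)=(217*31+325)%997=73 [pair 1] h(447,447)=(447*31+447)%997=346 [pair 2] -> [232, 73, 346]
  Sibling for proof at L1: 325
L3: h(232,73)=(232*31+73)%997=286 [pair 0] h(346,346)=(346*31+346)%997=105 [pair 1] -> [286, 105]
  Sibling for proof at L2: 232
L4: h(286,105)=(286*31+105)%997=995 [pair 0] -> [995]
  Sibling for proof at L3: 105
Root: 995
Proof path (sibling hashes from leaf to root): [6, 325, 232, 105]

Answer: 6 325 232 105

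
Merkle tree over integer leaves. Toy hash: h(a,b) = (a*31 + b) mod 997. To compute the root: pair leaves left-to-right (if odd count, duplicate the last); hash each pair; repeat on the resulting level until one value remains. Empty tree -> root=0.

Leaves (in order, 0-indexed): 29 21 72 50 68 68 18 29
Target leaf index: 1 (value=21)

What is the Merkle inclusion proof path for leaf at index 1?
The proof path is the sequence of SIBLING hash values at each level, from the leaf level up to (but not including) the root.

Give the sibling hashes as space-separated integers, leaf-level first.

Answer: 29 288 247

Derivation:
L0 (leaves): [29, 21, 72, 50, 68, 68, 18, 29], target index=1
L1: h(29,21)=(29*31+21)%997=920 [pair 0] h(72,50)=(72*31+50)%997=288 [pair 1] h(68,68)=(68*31+68)%997=182 [pair 2] h(18,29)=(18*31+29)%997=587 [pair 3] -> [920, 288, 182, 587]
  Sibling for proof at L0: 29
L2: h(920,288)=(920*31+288)%997=892 [pair 0] h(182,587)=(182*31+587)%997=247 [pair 1] -> [892, 247]
  Sibling for proof at L1: 288
L3: h(892,247)=(892*31+247)%997=980 [pair 0] -> [980]
  Sibling for proof at L2: 247
Root: 980
Proof path (sibling hashes from leaf to root): [29, 288, 247]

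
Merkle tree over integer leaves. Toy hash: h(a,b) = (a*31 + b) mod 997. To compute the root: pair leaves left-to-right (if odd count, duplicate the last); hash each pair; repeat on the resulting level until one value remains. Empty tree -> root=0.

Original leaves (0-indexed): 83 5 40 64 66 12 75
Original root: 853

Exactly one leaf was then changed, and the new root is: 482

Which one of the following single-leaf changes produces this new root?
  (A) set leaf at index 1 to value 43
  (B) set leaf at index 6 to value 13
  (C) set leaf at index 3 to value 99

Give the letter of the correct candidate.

Answer: A

Derivation:
Original leaves: [83, 5, 40, 64, 66, 12, 75]
Target new root: 482
Try each candidate change and compute the resulting root:
Candidate A: set leaf[1] = 43 -> leaves = [83, 43, 40, 64, 66, 12, 75]
  L0: [83, 43, 40, 64, 66, 12, 75]
  L1: h(83,43)=(83*31+43)%997=622 h(40,64)=(40*31+64)%997=307 h(66,12)=(66*31+12)%997=64 h(75,75)=(75*31+75)%997=406 -> [622, 307, 64, 406]
  L2: h(622,307)=(622*31+307)%997=646 h(64,406)=(64*31+406)%997=396 -> [646, 396]
  L3: h(646,396)=(646*31+396)%997=482 -> [482]
  root = 482 == target 482  ** MATCH **
Candidate B: set leaf[6] = 13 -> leaves = [83, 5, 40, 64, 66, 12, 13]
  L0: [83, 5, 40, 64, 66, 12, 13]
  L1: h(83,5)=(83*31+5)%997=584 h(40,64)=(40*31+64)%997=307 h(66,12)=(66*31+12)%997=64 h(13,13)=(13*31+13)%997=416 -> [584, 307, 64, 416]
  L2: h(584,307)=(584*31+307)%997=465 h(64,416)=(64*31+416)%997=406 -> [465, 406]
  L3: h(465,406)=(465*31+406)%997=863 -> [863]
  root = 863 != target 482
Candidate C: set leaf[3] = 99 -> leaves = [83, 5, 40, 99, 66, 12, 75]
  L0: [83, 5, 40, 99, 66, 12, 75]
  L1: h(83,5)=(83*31+5)%997=584 h(40,99)=(40*31+99)%997=342 h(66,12)=(66*31+12)%997=64 h(75,75)=(75*31+75)%997=406 -> [584, 342, 64, 406]
  L2: h(584,342)=(584*31+342)%997=500 h(64,406)=(64*31+406)%997=396 -> [500, 396]
  L3: h(500,396)=(500*31+396)%997=941 -> [941]
  root = 941 != target 482
Candidate A produces the target root.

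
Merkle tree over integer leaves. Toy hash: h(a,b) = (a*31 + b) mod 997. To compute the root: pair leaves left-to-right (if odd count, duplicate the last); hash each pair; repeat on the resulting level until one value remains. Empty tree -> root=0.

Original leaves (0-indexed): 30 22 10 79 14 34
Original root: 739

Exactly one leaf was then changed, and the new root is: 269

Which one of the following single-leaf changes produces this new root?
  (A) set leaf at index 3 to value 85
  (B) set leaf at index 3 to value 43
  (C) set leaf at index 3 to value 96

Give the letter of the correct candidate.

Answer: C

Derivation:
Original leaves: [30, 22, 10, 79, 14, 34]
Target new root: 269
Try each candidate change and compute the resulting root:
Candidate A: set leaf[3] = 85 -> leaves = [30, 22, 10, 85, 14, 34]
  L0: [30, 22, 10, 85, 14, 34]
  L1: h(30,22)=(30*31+22)%997=952 h(10,85)=(10*31+85)%997=395 h(14,34)=(14*31+34)%997=468 -> [952, 395, 468]
  L2: h(952,395)=(952*31+395)%997=994 h(468,468)=(468*31+468)%997=21 -> [994, 21]
  L3: h(994,21)=(994*31+21)%997=925 -> [925]
  root = 925 != target 269
Candidate B: set leaf[3] = 43 -> leaves = [30, 22, 10, 43, 14, 34]
  L0: [30, 22, 10, 43, 14, 34]
  L1: h(30,22)=(30*31+22)%997=952 h(10,43)=(10*31+43)%997=353 h(14,34)=(14*31+34)%997=468 -> [952, 353, 468]
  L2: h(952,353)=(952*31+353)%997=952 h(468,468)=(468*31+468)%997=21 -> [952, 21]
  L3: h(952,21)=(952*31+21)%997=620 -> [620]
  root = 620 != target 269
Candidate C: set leaf[3] = 96 -> leaves = [30, 22, 10, 96, 14, 34]
  L0: [30, 22, 10, 96, 14, 34]
  L1: h(30,22)=(30*31+22)%997=952 h(10,96)=(10*31+96)%997=406 h(14,34)=(14*31+34)%997=468 -> [952, 406, 468]
  L2: h(952,406)=(952*31+406)%997=8 h(468,468)=(468*31+468)%997=21 -> [8, 21]
  L3: h(8,21)=(8*31+21)%997=269 -> [269]
  root = 269 == target 269  ** MATCH **
Candidate C produces the target root.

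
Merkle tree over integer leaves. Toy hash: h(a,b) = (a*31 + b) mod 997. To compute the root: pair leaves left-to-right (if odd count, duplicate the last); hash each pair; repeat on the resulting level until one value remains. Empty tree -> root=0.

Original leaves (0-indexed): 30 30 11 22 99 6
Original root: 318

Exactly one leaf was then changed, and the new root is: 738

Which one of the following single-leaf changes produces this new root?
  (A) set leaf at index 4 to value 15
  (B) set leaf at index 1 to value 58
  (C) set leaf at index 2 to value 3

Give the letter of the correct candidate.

Original leaves: [30, 30, 11, 22, 99, 6]
Target new root: 738
Try each candidate change and compute the resulting root:
Candidate A: set leaf[4] = 15 -> leaves = [30, 30, 11, 22, 15, 6]
  L0: [30, 30, 11, 22, 15, 6]
  L1: h(30,30)=(30*31+30)%997=960 h(11,22)=(11*31+22)%997=363 h(15,6)=(15*31+6)%997=471 -> [960, 363, 471]
  L2: h(960,363)=(960*31+363)%997=213 h(471,471)=(471*31+471)%997=117 -> [213, 117]
  L3: h(213,117)=(213*31+117)%997=738 -> [738]
  root = 738 == target 738  ** MATCH **
Candidate B: set leaf[1] = 58 -> leaves = [30, 58, 11, 22, 99, 6]
  L0: [30, 58, 11, 22, 99, 6]
  L1: h(30,58)=(30*31+58)%997=988 h(11,22)=(11*31+22)%997=363 h(99,6)=(99*31+6)%997=84 -> [988, 363, 84]
  L2: h(988,363)=(988*31+363)%997=84 h(84,84)=(84*31+84)%997=694 -> [84, 694]
  L3: h(84,694)=(84*31+694)%997=307 -> [307]
  root = 307 != target 738
Candidate C: set leaf[2] = 3 -> leaves = [30, 30, 3, 22, 99, 6]
  L0: [30, 30, 3, 22, 99, 6]
  L1: h(30,30)=(30*31+30)%997=960 h(3,22)=(3*31+22)%997=115 h(99,6)=(99*31+6)%997=84 -> [960, 115, 84]
  L2: h(960,115)=(960*31+115)%997=962 h(84,84)=(84*31+84)%997=694 -> [962, 694]
  L3: h(962,694)=(962*31+694)%997=606 -> [606]
  root = 606 != target 738
Candidate A produces the target root.

Answer: A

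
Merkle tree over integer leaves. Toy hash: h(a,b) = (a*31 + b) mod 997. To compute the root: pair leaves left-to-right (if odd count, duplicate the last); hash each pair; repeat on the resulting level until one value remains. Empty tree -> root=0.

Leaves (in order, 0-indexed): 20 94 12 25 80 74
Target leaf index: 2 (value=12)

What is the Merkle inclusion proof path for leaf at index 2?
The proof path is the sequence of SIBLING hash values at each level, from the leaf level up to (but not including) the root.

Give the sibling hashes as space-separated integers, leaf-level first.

Answer: 25 714 971

Derivation:
L0 (leaves): [20, 94, 12, 25, 80, 74], target index=2
L1: h(20,94)=(20*31+94)%997=714 [pair 0] h(12,25)=(12*31+25)%997=397 [pair 1] h(80,74)=(80*31+74)%997=560 [pair 2] -> [714, 397, 560]
  Sibling for proof at L0: 25
L2: h(714,397)=(714*31+397)%997=597 [pair 0] h(560,560)=(560*31+560)%997=971 [pair 1] -> [597, 971]
  Sibling for proof at L1: 714
L3: h(597,971)=(597*31+971)%997=535 [pair 0] -> [535]
  Sibling for proof at L2: 971
Root: 535
Proof path (sibling hashes from leaf to root): [25, 714, 971]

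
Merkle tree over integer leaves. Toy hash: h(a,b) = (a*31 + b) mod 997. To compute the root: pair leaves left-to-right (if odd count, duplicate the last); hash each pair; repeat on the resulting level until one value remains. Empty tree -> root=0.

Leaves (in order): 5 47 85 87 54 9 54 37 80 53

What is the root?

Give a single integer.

Answer: 628

Derivation:
L0: [5, 47, 85, 87, 54, 9, 54, 37, 80, 53]
L1: h(5,47)=(5*31+47)%997=202 h(85,87)=(85*31+87)%997=728 h(54,9)=(54*31+9)%997=686 h(54,37)=(54*31+37)%997=714 h(80,53)=(80*31+53)%997=539 -> [202, 728, 686, 714, 539]
L2: h(202,728)=(202*31+728)%997=11 h(686,714)=(686*31+714)%997=46 h(539,539)=(539*31+539)%997=299 -> [11, 46, 299]
L3: h(11,46)=(11*31+46)%997=387 h(299,299)=(299*31+299)%997=595 -> [387, 595]
L4: h(387,595)=(387*31+595)%997=628 -> [628]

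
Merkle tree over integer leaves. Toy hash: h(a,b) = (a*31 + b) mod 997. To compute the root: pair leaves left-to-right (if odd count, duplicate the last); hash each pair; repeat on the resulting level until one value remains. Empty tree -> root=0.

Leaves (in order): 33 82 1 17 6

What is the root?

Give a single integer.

Answer: 753

Derivation:
L0: [33, 82, 1, 17, 6]
L1: h(33,82)=(33*31+82)%997=108 h(1,17)=(1*31+17)%997=48 h(6,6)=(6*31+6)%997=192 -> [108, 48, 192]
L2: h(108,48)=(108*31+48)%997=405 h(192,192)=(192*31+192)%997=162 -> [405, 162]
L3: h(405,162)=(405*31+162)%997=753 -> [753]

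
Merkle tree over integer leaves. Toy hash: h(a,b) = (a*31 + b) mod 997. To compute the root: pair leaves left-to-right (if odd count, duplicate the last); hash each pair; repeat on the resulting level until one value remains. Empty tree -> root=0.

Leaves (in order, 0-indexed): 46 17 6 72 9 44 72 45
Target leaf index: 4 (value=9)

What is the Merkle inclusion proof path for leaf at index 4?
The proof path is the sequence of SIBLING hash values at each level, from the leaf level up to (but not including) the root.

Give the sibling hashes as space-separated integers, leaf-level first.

L0 (leaves): [46, 17, 6, 72, 9, 44, 72, 45], target index=4
L1: h(46,17)=(46*31+17)%997=446 [pair 0] h(6,72)=(6*31+72)%997=258 [pair 1] h(9,44)=(9*31+44)%997=323 [pair 2] h(72,45)=(72*31+45)%997=283 [pair 3] -> [446, 258, 323, 283]
  Sibling for proof at L0: 44
L2: h(446,258)=(446*31+258)%997=126 [pair 0] h(323,283)=(323*31+283)%997=326 [pair 1] -> [126, 326]
  Sibling for proof at L1: 283
L3: h(126,326)=(126*31+326)%997=244 [pair 0] -> [244]
  Sibling for proof at L2: 126
Root: 244
Proof path (sibling hashes from leaf to root): [44, 283, 126]

Answer: 44 283 126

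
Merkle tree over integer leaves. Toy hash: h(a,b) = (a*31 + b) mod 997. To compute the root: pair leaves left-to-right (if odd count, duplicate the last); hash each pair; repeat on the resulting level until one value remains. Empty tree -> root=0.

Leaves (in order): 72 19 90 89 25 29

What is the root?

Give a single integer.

Answer: 43

Derivation:
L0: [72, 19, 90, 89, 25, 29]
L1: h(72,19)=(72*31+19)%997=257 h(90,89)=(90*31+89)%997=885 h(25,29)=(25*31+29)%997=804 -> [257, 885, 804]
L2: h(257,885)=(257*31+885)%997=876 h(804,804)=(804*31+804)%997=803 -> [876, 803]
L3: h(876,803)=(876*31+803)%997=43 -> [43]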